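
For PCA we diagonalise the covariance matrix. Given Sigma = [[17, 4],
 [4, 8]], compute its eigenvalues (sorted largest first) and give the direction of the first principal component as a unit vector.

Step 1 — characteristic polynomial of 2×2 Sigma:
  det(Sigma - λI) = λ² - trace · λ + det = 0.
  trace = 17 + 8 = 25, det = 17·8 - (4)² = 120.
Step 2 — discriminant:
  Δ = trace² - 4·det = 625 - 480 = 145.
Step 3 — eigenvalues:
  λ = (trace ± √Δ)/2 = (25 ± 12.0416)/2,
  λ_1 = 18.5208,  λ_2 = 6.4792.

Step 4 — unit eigenvector for λ_1: solve (Sigma - λ_1 I)v = 0. First row:
  (17 - 18.5208)·v_x + (4)·v_y = 0, i.e. (-1.5208)·v_x + (4)·v_y = 0,
  so v ∝ (b, λ_1 - a) = (4, 1.5208) = u.
  ||u|| = √((4)² + (1.5208)²) = √(18.3128) ≈ 4.2793,
  v_1 = u/||u|| ≈ (0.9347, 0.3554) (||v_1|| = 1).

λ_1 = 18.5208,  λ_2 = 6.4792;  v_1 ≈ (0.9347, 0.3554)


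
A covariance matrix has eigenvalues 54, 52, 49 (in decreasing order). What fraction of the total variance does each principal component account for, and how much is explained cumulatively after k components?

Step 1 — total variance = trace(Sigma) = Σ λ_i = 54 + 52 + 49 = 155.

Step 2 — fraction explained by component i = λ_i / Σ λ:
  PC1: 54/155 = 0.3484
  PC2: 52/155 = 0.3355
  PC3: 49/155 = 0.3161

Step 3 — cumulative fraction after k components = (λ_1 + ... + λ_k) / Σ λ:
  k = 1: 54/155 = 0.3484
  k = 2: (54 + 52)/155 = 106/155 = 0.6839
  k = 3: (54 + 52 + 49)/155 = 155/155 = 1

Summary (fraction, with percent):

explained: PC1 0.3484 (34.84%), PC2 0.3355 (33.55%), PC3 0.3161 (31.61%);  cumulative: 0.3484, 0.6839, 1


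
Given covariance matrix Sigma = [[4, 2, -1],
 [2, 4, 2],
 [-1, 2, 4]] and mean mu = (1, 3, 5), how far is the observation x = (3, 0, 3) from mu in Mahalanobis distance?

Step 1 — centre the observation: (x - mu) = (2, -3, -2).

Step 2 — invert Sigma (cofactor / det for 3×3, or solve directly):
  Sigma^{-1} = [[0.6, -0.5, 0.4],
 [-0.5, 0.75, -0.5],
 [0.4, -0.5, 0.6]].

Step 3 — form the quadratic (x - mu)^T · Sigma^{-1} · (x - mu):
  Sigma^{-1} · (x - mu) = (1.9, -2.25, 1.1).
  (x - mu)^T · [Sigma^{-1} · (x - mu)] = (2)·(1.9) + (-3)·(-2.25) + (-2)·(1.1) = 8.35.

Step 4 — take square root: d = √(8.35) ≈ 2.8896.

d(x, mu) = √(8.35) ≈ 2.8896


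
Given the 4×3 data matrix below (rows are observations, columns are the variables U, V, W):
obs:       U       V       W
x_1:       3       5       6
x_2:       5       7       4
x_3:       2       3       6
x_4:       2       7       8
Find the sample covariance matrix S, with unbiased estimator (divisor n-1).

Step 1 — column means:
  mean(U) = (3 + 5 + 2 + 2) / 4 = 12/4 = 3
  mean(V) = (5 + 7 + 3 + 7) / 4 = 22/4 = 5.5
  mean(W) = (6 + 4 + 6 + 8) / 4 = 24/4 = 6

Step 2 — sample covariance S[i,j] = (1/(n-1)) · Σ_k (x_{k,i} - mean_i) · (x_{k,j} - mean_j), with n-1 = 3.
  S[U,U] = ((0)·(0) + (2)·(2) + (-1)·(-1) + (-1)·(-1)) / 3 = 6/3 = 2
  S[U,V] = ((0)·(-0.5) + (2)·(1.5) + (-1)·(-2.5) + (-1)·(1.5)) / 3 = 4/3 = 1.3333
  S[U,W] = ((0)·(0) + (2)·(-2) + (-1)·(0) + (-1)·(2)) / 3 = -6/3 = -2
  S[V,V] = ((-0.5)·(-0.5) + (1.5)·(1.5) + (-2.5)·(-2.5) + (1.5)·(1.5)) / 3 = 11/3 = 3.6667
  S[V,W] = ((-0.5)·(0) + (1.5)·(-2) + (-2.5)·(0) + (1.5)·(2)) / 3 = 0/3 = 0
  S[W,W] = ((0)·(0) + (-2)·(-2) + (0)·(0) + (2)·(2)) / 3 = 8/3 = 2.6667

S is symmetric (S[j,i] = S[i,j]). Assembling:

S = [[2, 1.3333, -2],
 [1.3333, 3.6667, 0],
 [-2, 0, 2.6667]]


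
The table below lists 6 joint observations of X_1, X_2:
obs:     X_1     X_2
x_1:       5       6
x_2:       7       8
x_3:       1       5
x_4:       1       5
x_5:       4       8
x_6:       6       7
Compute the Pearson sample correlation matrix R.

Step 1 — column means:
  mean(X_1) = (5 + 7 + 1 + 1 + 4 + 6) / 6 = 24/6 = 4
  mean(X_2) = (6 + 8 + 5 + 5 + 8 + 7) / 6 = 39/6 = 6.5

Step 2 — sample variances and covariances s[i,j] = (1/(n-1)) · Σ_k (x_{k,i} - mean_i) · (x_{k,j} - mean_j), with n-1 = 5:
  s[X_1,X_1] = ((1)·(1) + (3)·(3) + (-3)·(-3) + (-3)·(-3) + (0)·(0) + (2)·(2)) / 5 = 32/5 = 6.4
  s[X_1,X_2] = ((1)·(-0.5) + (3)·(1.5) + (-3)·(-1.5) + (-3)·(-1.5) + (0)·(1.5) + (2)·(0.5)) / 5 = 14/5 = 2.8
  s[X_2,X_2] = ((-0.5)·(-0.5) + (1.5)·(1.5) + (-1.5)·(-1.5) + (-1.5)·(-1.5) + (1.5)·(1.5) + (0.5)·(0.5)) / 5 = 9.5/5 = 1.9
  Sample standard deviations s_i = √(s[i,i]):
  s(X_1) = √(6.4) = 2.5298
  s(X_2) = √(1.9) = 1.3784

Step 3 — r_{ij} = s_{ij} / (s_i · s_j):
  r[X_1,X_1] = 1 (diagonal).
  r[X_1,X_2] = 2.8 / (2.5298 · 1.3784) = 2.8 / 3.4871 = 0.803
  r[X_2,X_2] = 1 (diagonal).

R is symmetric with unit diagonal. Assembling:

R = [[1, 0.803],
 [0.803, 1]]


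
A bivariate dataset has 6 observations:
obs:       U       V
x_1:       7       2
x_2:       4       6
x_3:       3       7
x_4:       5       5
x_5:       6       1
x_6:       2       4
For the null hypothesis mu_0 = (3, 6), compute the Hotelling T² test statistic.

Step 1 — sample mean vector:
  mean(U) = (7 + 4 + 3 + 5 + 6 + 2) / 6 = 27/6 = 4.5
  mean(V) = (2 + 6 + 7 + 5 + 1 + 4) / 6 = 25/6 = 4.1667
  x̄ = (4.5, 4.1667),  deviation x̄ - mu_0 = (4.5, 4.1667) - (3, 6) = (1.5, -1.8333).

Step 2 — sample covariance matrix, S[i,j] = (1/(n-1)) · Σ_k (x_{k,i} - mean_i) · (x_{k,j} - mean_j), divisor n-1 = 5:
  S[U,U] = ((2.5)·(2.5) + (-0.5)·(-0.5) + (-1.5)·(-1.5) + (0.5)·(0.5) + (1.5)·(1.5) + (-2.5)·(-2.5)) / 5 = 17.5/5 = 3.5
  S[U,V] = ((2.5)·(-2.1667) + (-0.5)·(1.8333) + (-1.5)·(2.8333) + (0.5)·(0.8333) + (1.5)·(-3.1667) + (-2.5)·(-0.1667)) / 5 = -14.5/5 = -2.9
  S[V,V] = ((-2.1667)·(-2.1667) + (1.8333)·(1.8333) + (2.8333)·(2.8333) + (0.8333)·(0.8333) + (-3.1667)·(-3.1667) + (-0.1667)·(-0.1667)) / 5 = 26.8333/5 = 5.3667
  S = [[3.5, -2.9],
 [-2.9, 5.3667]].

Step 3 — invert S. det(S) = 3.5·5.3667 - (-2.9)² = 10.3733.
  S^{-1} = (1/det) · [[d, -b], [-b, a]] = [[0.5174, 0.2796],
 [0.2796, 0.3374]].

Step 4 — quadratic form (x̄ - mu_0)^T · S^{-1} · (x̄ - mu_0):
  S^{-1} · (x̄ - mu_0) = (0.2635, -0.1992),
  (x̄ - mu_0)^T · [...] = (1.5)·(0.2635) + (-1.8333)·(-0.1992) = 0.7605.

Step 5 — scale by n: T² = 6 · 0.7605 = 4.563.

T² ≈ 4.563


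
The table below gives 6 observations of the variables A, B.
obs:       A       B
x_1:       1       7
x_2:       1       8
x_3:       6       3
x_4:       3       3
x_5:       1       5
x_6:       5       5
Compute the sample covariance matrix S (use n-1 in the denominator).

Step 1 — column means:
  mean(A) = (1 + 1 + 6 + 3 + 1 + 5) / 6 = 17/6 = 2.8333
  mean(B) = (7 + 8 + 3 + 3 + 5 + 5) / 6 = 31/6 = 5.1667

Step 2 — sample covariance S[i,j] = (1/(n-1)) · Σ_k (x_{k,i} - mean_i) · (x_{k,j} - mean_j), with n-1 = 5.
  S[A,A] = ((-1.8333)·(-1.8333) + (-1.8333)·(-1.8333) + (3.1667)·(3.1667) + (0.1667)·(0.1667) + (-1.8333)·(-1.8333) + (2.1667)·(2.1667)) / 5 = 24.8333/5 = 4.9667
  S[A,B] = ((-1.8333)·(1.8333) + (-1.8333)·(2.8333) + (3.1667)·(-2.1667) + (0.1667)·(-2.1667) + (-1.8333)·(-0.1667) + (2.1667)·(-0.1667)) / 5 = -15.8333/5 = -3.1667
  S[B,B] = ((1.8333)·(1.8333) + (2.8333)·(2.8333) + (-2.1667)·(-2.1667) + (-2.1667)·(-2.1667) + (-0.1667)·(-0.1667) + (-0.1667)·(-0.1667)) / 5 = 20.8333/5 = 4.1667

S is symmetric (S[j,i] = S[i,j]). Assembling:

S = [[4.9667, -3.1667],
 [-3.1667, 4.1667]]


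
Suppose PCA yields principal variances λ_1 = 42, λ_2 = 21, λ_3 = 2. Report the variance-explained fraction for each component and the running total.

Step 1 — total variance = trace(Sigma) = Σ λ_i = 42 + 21 + 2 = 65.

Step 2 — fraction explained by component i = λ_i / Σ λ:
  PC1: 42/65 = 0.6462
  PC2: 21/65 = 0.3231
  PC3: 2/65 = 0.0308

Step 3 — cumulative fraction after k components = (λ_1 + ... + λ_k) / Σ λ:
  k = 1: 42/65 = 0.6462
  k = 2: (42 + 21)/65 = 63/65 = 0.9692
  k = 3: (42 + 21 + 2)/65 = 65/65 = 1

Summary (fraction, with percent):

explained: PC1 0.6462 (64.62%), PC2 0.3231 (32.31%), PC3 0.0308 (3.08%);  cumulative: 0.6462, 0.9692, 1


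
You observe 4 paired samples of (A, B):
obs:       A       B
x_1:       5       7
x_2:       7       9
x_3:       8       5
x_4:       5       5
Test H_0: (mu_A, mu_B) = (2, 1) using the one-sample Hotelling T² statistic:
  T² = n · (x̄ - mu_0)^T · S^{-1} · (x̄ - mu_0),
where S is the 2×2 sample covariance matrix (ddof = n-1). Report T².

Step 1 — sample mean vector:
  mean(A) = (5 + 7 + 8 + 5) / 4 = 25/4 = 6.25
  mean(B) = (7 + 9 + 5 + 5) / 4 = 26/4 = 6.5
  x̄ = (6.25, 6.5),  deviation x̄ - mu_0 = (6.25, 6.5) - (2, 1) = (4.25, 5.5).

Step 2 — sample covariance matrix, S[i,j] = (1/(n-1)) · Σ_k (x_{k,i} - mean_i) · (x_{k,j} - mean_j), divisor n-1 = 3:
  S[A,A] = ((-1.25)·(-1.25) + (0.75)·(0.75) + (1.75)·(1.75) + (-1.25)·(-1.25)) / 3 = 6.75/3 = 2.25
  S[A,B] = ((-1.25)·(0.5) + (0.75)·(2.5) + (1.75)·(-1.5) + (-1.25)·(-1.5)) / 3 = 0.5/3 = 0.1667
  S[B,B] = ((0.5)·(0.5) + (2.5)·(2.5) + (-1.5)·(-1.5) + (-1.5)·(-1.5)) / 3 = 11/3 = 3.6667
  S = [[2.25, 0.1667],
 [0.1667, 3.6667]].

Step 3 — invert S. det(S) = 2.25·3.6667 - (0.1667)² = 8.2222.
  S^{-1} = (1/det) · [[d, -b], [-b, a]] = [[0.4459, -0.0203],
 [-0.0203, 0.2736]].

Step 4 — quadratic form (x̄ - mu_0)^T · S^{-1} · (x̄ - mu_0):
  S^{-1} · (x̄ - mu_0) = (1.7838, 1.4189),
  (x̄ - mu_0)^T · [...] = (4.25)·(1.7838) + (5.5)·(1.4189) = 15.3851.

Step 5 — scale by n: T² = 4 · 15.3851 = 61.5405.

T² ≈ 61.5405


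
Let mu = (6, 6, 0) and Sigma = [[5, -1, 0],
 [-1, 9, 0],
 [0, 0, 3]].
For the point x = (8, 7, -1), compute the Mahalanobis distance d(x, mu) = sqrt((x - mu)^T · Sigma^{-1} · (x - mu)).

Step 1 — centre the observation: (x - mu) = (2, 1, -1).

Step 2 — invert Sigma (cofactor / det for 3×3, or solve directly):
  Sigma^{-1} = [[0.2045, 0.0227, 0],
 [0.0227, 0.1136, 0],
 [0, 0, 0.3333]].

Step 3 — form the quadratic (x - mu)^T · Sigma^{-1} · (x - mu):
  Sigma^{-1} · (x - mu) = (0.4318, 0.1591, -0.3333).
  (x - mu)^T · [Sigma^{-1} · (x - mu)] = (2)·(0.4318) + (1)·(0.1591) + (-1)·(-0.3333) = 1.3561.

Step 4 — take square root: d = √(1.3561) ≈ 1.1645.

d(x, mu) = √(1.3561) ≈ 1.1645


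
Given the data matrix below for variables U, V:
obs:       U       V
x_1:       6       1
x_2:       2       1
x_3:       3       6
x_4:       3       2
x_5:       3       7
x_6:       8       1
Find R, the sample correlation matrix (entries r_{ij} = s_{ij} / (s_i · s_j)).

Step 1 — column means:
  mean(U) = (6 + 2 + 3 + 3 + 3 + 8) / 6 = 25/6 = 4.1667
  mean(V) = (1 + 1 + 6 + 2 + 7 + 1) / 6 = 18/6 = 3

Step 2 — sample variances and covariances s[i,j] = (1/(n-1)) · Σ_k (x_{k,i} - mean_i) · (x_{k,j} - mean_j), with n-1 = 5:
  s[U,U] = ((1.8333)·(1.8333) + (-2.1667)·(-2.1667) + (-1.1667)·(-1.1667) + (-1.1667)·(-1.1667) + (-1.1667)·(-1.1667) + (3.8333)·(3.8333)) / 5 = 26.8333/5 = 5.3667
  s[U,V] = ((1.8333)·(-2) + (-2.1667)·(-2) + (-1.1667)·(3) + (-1.1667)·(-1) + (-1.1667)·(4) + (3.8333)·(-2)) / 5 = -14/5 = -2.8
  s[V,V] = ((-2)·(-2) + (-2)·(-2) + (3)·(3) + (-1)·(-1) + (4)·(4) + (-2)·(-2)) / 5 = 38/5 = 7.6
  Sample standard deviations s_i = √(s[i,i]):
  s(U) = √(5.3667) = 2.3166
  s(V) = √(7.6) = 2.7568

Step 3 — r_{ij} = s_{ij} / (s_i · s_j):
  r[U,U] = 1 (diagonal).
  r[U,V] = -2.8 / (2.3166 · 2.7568) = -2.8 / 6.3864 = -0.4384
  r[V,V] = 1 (diagonal).

R is symmetric with unit diagonal. Assembling:

R = [[1, -0.4384],
 [-0.4384, 1]]


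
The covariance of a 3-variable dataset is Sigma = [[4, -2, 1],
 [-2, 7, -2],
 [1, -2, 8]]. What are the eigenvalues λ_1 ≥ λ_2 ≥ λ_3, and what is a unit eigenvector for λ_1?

Step 1 — characteristic polynomial p(λ) = det(λI - Sigma) = λ³ - tr·λ² + c_1·λ - det, where tr = trace, c_1 = sum of the principal 2×2 minors, det = det(Sigma):
  tr = 4 + 7 + 8 = 19,
  c_1 = (4·7 - (-2)²) + (4·8 - (1)²) + (7·8 - (-2)²) = 24 + 31 + 52 = 107,
  det = 4·(7·8 - (-2)²) - (-2)·((-2)·8 - (-2)·(1)) + (1)·((-2)·(-2) - 7·(1)) = 4·(52) - (-2)·(-14) + (1)·(-3) = 177.
  So p(λ) = λ³ - 19λ² + 107λ - 177.
Step 2 — look for an integer root (rational root theorem: any rational root is an integer divisor of 177). Testing λ = 3:
  p(3) = 27 - 171 + 321 - 177 = 0  ✓
  Dividing out (λ - 3): p(λ) = (λ - 3)(λ² - 16λ + 59).
Step 3 — remaining eigenvalues from the quadratic λ² - 16λ + 59 = 0:
  Δ = 16² - 4·59 = 256 - 236 = 20,  λ = (16 ± √20)/2 = (16 ± 4.4721)/2 ≈ 10.2361 or 5.7639.
  Sorted: λ_1 = 10.2361,  λ_2 = 5.7639,  λ_3 = 3  (check: sum = 19 = tr ✓).

Step 4 — unit eigenvector for λ_1 ≈ 10.2361: v spans the null space of (Sigma - λ_1 I), whose rows are
  r_1 = (-6.2361, -2, 1),  r_2 = (-2, -3.2361, -2),  r_3 = (1, -2, -2.2361).
  v is orthogonal to every row, so take v ∝ r_1 × r_2 = ((-2)·(-2) - (1)·(-3.2361), (1)·(-2) - (-6.2361)·(-2), (-6.2361)·(-3.2361) - (-2)·(-2)) ≈ (7.2361, -14.4721, 16.1803).
  Let u = (7.2361, -14.4721, 16.1803).
  ||u|| = √((7.2361)² + (-14.4721)² + (16.1803)²) = √(523.6068) ≈ 22.8825,  v_1 = u/||u|| ≈ (0.3162, -0.6325, 0.7071) (||v_1|| = 1).

λ_1 = 10.2361,  λ_2 = 5.7639,  λ_3 = 3;  v_1 ≈ (0.3162, -0.6325, 0.7071)


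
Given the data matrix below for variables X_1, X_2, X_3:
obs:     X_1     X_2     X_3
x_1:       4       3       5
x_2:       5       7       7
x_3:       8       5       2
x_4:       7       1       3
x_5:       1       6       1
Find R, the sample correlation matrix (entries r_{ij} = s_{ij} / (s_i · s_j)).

Step 1 — column means:
  mean(X_1) = (4 + 5 + 8 + 7 + 1) / 5 = 25/5 = 5
  mean(X_2) = (3 + 7 + 5 + 1 + 6) / 5 = 22/5 = 4.4
  mean(X_3) = (5 + 7 + 2 + 3 + 1) / 5 = 18/5 = 3.6

Step 2 — sample variances and covariances s[i,j] = (1/(n-1)) · Σ_k (x_{k,i} - mean_i) · (x_{k,j} - mean_j), with n-1 = 4:
  s[X_1,X_1] = ((-1)·(-1) + (0)·(0) + (3)·(3) + (2)·(2) + (-4)·(-4)) / 4 = 30/4 = 7.5
  s[X_1,X_2] = ((-1)·(-1.4) + (0)·(2.6) + (3)·(0.6) + (2)·(-3.4) + (-4)·(1.6)) / 4 = -10/4 = -2.5
  s[X_1,X_3] = ((-1)·(1.4) + (0)·(3.4) + (3)·(-1.6) + (2)·(-0.6) + (-4)·(-2.6)) / 4 = 3/4 = 0.75
  s[X_2,X_2] = ((-1.4)·(-1.4) + (2.6)·(2.6) + (0.6)·(0.6) + (-3.4)·(-3.4) + (1.6)·(1.6)) / 4 = 23.2/4 = 5.8
  s[X_2,X_3] = ((-1.4)·(1.4) + (2.6)·(3.4) + (0.6)·(-1.6) + (-3.4)·(-0.6) + (1.6)·(-2.6)) / 4 = 3.8/4 = 0.95
  s[X_3,X_3] = ((1.4)·(1.4) + (3.4)·(3.4) + (-1.6)·(-1.6) + (-0.6)·(-0.6) + (-2.6)·(-2.6)) / 4 = 23.2/4 = 5.8
  Sample standard deviations s_i = √(s[i,i]):
  s(X_1) = √(7.5) = 2.7386
  s(X_2) = √(5.8) = 2.4083
  s(X_3) = √(5.8) = 2.4083

Step 3 — r_{ij} = s_{ij} / (s_i · s_j):
  r[X_1,X_1] = 1 (diagonal).
  r[X_1,X_2] = -2.5 / (2.7386 · 2.4083) = -2.5 / 6.5955 = -0.379
  r[X_1,X_3] = 0.75 / (2.7386 · 2.4083) = 0.75 / 6.5955 = 0.1137
  r[X_2,X_2] = 1 (diagonal).
  r[X_2,X_3] = 0.95 / (2.4083 · 2.4083) = 0.95 / 5.8 = 0.1638
  r[X_3,X_3] = 1 (diagonal).

R is symmetric with unit diagonal. Assembling:

R = [[1, -0.379, 0.1137],
 [-0.379, 1, 0.1638],
 [0.1137, 0.1638, 1]]


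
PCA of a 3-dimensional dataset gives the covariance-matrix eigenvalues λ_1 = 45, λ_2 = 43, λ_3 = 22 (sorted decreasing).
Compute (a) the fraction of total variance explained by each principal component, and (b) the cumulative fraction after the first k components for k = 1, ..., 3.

Step 1 — total variance = trace(Sigma) = Σ λ_i = 45 + 43 + 22 = 110.

Step 2 — fraction explained by component i = λ_i / Σ λ:
  PC1: 45/110 = 0.4091
  PC2: 43/110 = 0.3909
  PC3: 22/110 = 0.2

Step 3 — cumulative fraction after k components = (λ_1 + ... + λ_k) / Σ λ:
  k = 1: 45/110 = 0.4091
  k = 2: (45 + 43)/110 = 88/110 = 0.8
  k = 3: (45 + 43 + 22)/110 = 110/110 = 1

Summary (fraction, with percent):

explained: PC1 0.4091 (40.91%), PC2 0.3909 (39.09%), PC3 0.2 (20%);  cumulative: 0.4091, 0.8, 1


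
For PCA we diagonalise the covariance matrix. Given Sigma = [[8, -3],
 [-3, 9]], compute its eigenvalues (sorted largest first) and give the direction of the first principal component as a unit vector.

Step 1 — characteristic polynomial of 2×2 Sigma:
  det(Sigma - λI) = λ² - trace · λ + det = 0.
  trace = 8 + 9 = 17, det = 8·9 - (-3)² = 63.
Step 2 — discriminant:
  Δ = trace² - 4·det = 289 - 252 = 37.
Step 3 — eigenvalues:
  λ = (trace ± √Δ)/2 = (17 ± 6.0828)/2,
  λ_1 = 11.5414,  λ_2 = 5.4586.

Step 4 — unit eigenvector for λ_1: solve (Sigma - λ_1 I)v = 0. First row:
  (8 - 11.5414)·v_x + (-3)·v_y = 0, i.e. (-3.5414)·v_x + (-3)·v_y = 0,
  so v ∝ (b, λ_1 - a) = (-3, 3.5414); multiply by -1 so the first entry is positive: u = (3, -3.5414).
  ||u|| = √((3)² + (-3.5414)²) = √(21.5414) ≈ 4.6413,
  v_1 = u/||u|| ≈ (0.6464, -0.763) (||v_1|| = 1).

λ_1 = 11.5414,  λ_2 = 5.4586;  v_1 ≈ (0.6464, -0.763)


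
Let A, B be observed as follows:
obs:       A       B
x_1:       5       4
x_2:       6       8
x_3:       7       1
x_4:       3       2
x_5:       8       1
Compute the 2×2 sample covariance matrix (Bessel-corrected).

Step 1 — column means:
  mean(A) = (5 + 6 + 7 + 3 + 8) / 5 = 29/5 = 5.8
  mean(B) = (4 + 8 + 1 + 2 + 1) / 5 = 16/5 = 3.2

Step 2 — sample covariance S[i,j] = (1/(n-1)) · Σ_k (x_{k,i} - mean_i) · (x_{k,j} - mean_j), with n-1 = 4.
  S[A,A] = ((-0.8)·(-0.8) + (0.2)·(0.2) + (1.2)·(1.2) + (-2.8)·(-2.8) + (2.2)·(2.2)) / 4 = 14.8/4 = 3.7
  S[A,B] = ((-0.8)·(0.8) + (0.2)·(4.8) + (1.2)·(-2.2) + (-2.8)·(-1.2) + (2.2)·(-2.2)) / 4 = -3.8/4 = -0.95
  S[B,B] = ((0.8)·(0.8) + (4.8)·(4.8) + (-2.2)·(-2.2) + (-1.2)·(-1.2) + (-2.2)·(-2.2)) / 4 = 34.8/4 = 8.7

S is symmetric (S[j,i] = S[i,j]). Assembling:

S = [[3.7, -0.95],
 [-0.95, 8.7]]


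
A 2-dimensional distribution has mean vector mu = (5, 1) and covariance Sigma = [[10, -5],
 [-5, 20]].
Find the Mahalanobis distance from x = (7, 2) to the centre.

Step 1 — centre the observation: (x - mu) = (2, 1).

Step 2 — invert Sigma. det(Sigma) = 10·20 - (-5)² = 175.
  Sigma^{-1} = (1/det) · [[d, -b], [-b, a]] = [[0.1143, 0.0286],
 [0.0286, 0.0571]].

Step 3 — form the quadratic (x - mu)^T · Sigma^{-1} · (x - mu):
  Sigma^{-1} · (x - mu) = (0.2571, 0.1143).
  (x - mu)^T · [Sigma^{-1} · (x - mu)] = (2)·(0.2571) + (1)·(0.1143) = 0.6286.

Step 4 — take square root: d = √(0.6286) ≈ 0.7928.

d(x, mu) = √(0.6286) ≈ 0.7928


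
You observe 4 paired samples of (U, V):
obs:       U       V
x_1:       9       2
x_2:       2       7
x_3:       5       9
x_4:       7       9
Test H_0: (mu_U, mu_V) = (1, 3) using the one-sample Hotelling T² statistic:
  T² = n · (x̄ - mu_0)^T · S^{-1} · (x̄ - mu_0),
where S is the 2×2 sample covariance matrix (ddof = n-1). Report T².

Step 1 — sample mean vector:
  mean(U) = (9 + 2 + 5 + 7) / 4 = 23/4 = 5.75
  mean(V) = (2 + 7 + 9 + 9) / 4 = 27/4 = 6.75
  x̄ = (5.75, 6.75),  deviation x̄ - mu_0 = (5.75, 6.75) - (1, 3) = (4.75, 3.75).

Step 2 — sample covariance matrix, S[i,j] = (1/(n-1)) · Σ_k (x_{k,i} - mean_i) · (x_{k,j} - mean_j), divisor n-1 = 3:
  S[U,U] = ((3.25)·(3.25) + (-3.75)·(-3.75) + (-0.75)·(-0.75) + (1.25)·(1.25)) / 3 = 26.75/3 = 8.9167
  S[U,V] = ((3.25)·(-4.75) + (-3.75)·(0.25) + (-0.75)·(2.25) + (1.25)·(2.25)) / 3 = -15.25/3 = -5.0833
  S[V,V] = ((-4.75)·(-4.75) + (0.25)·(0.25) + (2.25)·(2.25) + (2.25)·(2.25)) / 3 = 32.75/3 = 10.9167
  S = [[8.9167, -5.0833],
 [-5.0833, 10.9167]].

Step 3 — invert S. det(S) = 8.9167·10.9167 - (-5.0833)² = 71.5.
  S^{-1} = (1/det) · [[d, -b], [-b, a]] = [[0.1527, 0.0711],
 [0.0711, 0.1247]].

Step 4 — quadratic form (x̄ - mu_0)^T · S^{-1} · (x̄ - mu_0):
  S^{-1} · (x̄ - mu_0) = (0.9918, 0.8054),
  (x̄ - mu_0)^T · [...] = (4.75)·(0.9918) + (3.75)·(0.8054) = 7.7314.

Step 5 — scale by n: T² = 4 · 7.7314 = 30.9254.

T² ≈ 30.9254


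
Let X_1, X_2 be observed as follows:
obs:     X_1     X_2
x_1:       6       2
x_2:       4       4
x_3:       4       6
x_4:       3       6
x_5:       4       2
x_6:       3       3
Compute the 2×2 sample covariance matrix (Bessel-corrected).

Step 1 — column means:
  mean(X_1) = (6 + 4 + 4 + 3 + 4 + 3) / 6 = 24/6 = 4
  mean(X_2) = (2 + 4 + 6 + 6 + 2 + 3) / 6 = 23/6 = 3.8333

Step 2 — sample covariance S[i,j] = (1/(n-1)) · Σ_k (x_{k,i} - mean_i) · (x_{k,j} - mean_j), with n-1 = 5.
  S[X_1,X_1] = ((2)·(2) + (0)·(0) + (0)·(0) + (-1)·(-1) + (0)·(0) + (-1)·(-1)) / 5 = 6/5 = 1.2
  S[X_1,X_2] = ((2)·(-1.8333) + (0)·(0.1667) + (0)·(2.1667) + (-1)·(2.1667) + (0)·(-1.8333) + (-1)·(-0.8333)) / 5 = -5/5 = -1
  S[X_2,X_2] = ((-1.8333)·(-1.8333) + (0.1667)·(0.1667) + (2.1667)·(2.1667) + (2.1667)·(2.1667) + (-1.8333)·(-1.8333) + (-0.8333)·(-0.8333)) / 5 = 16.8333/5 = 3.3667

S is symmetric (S[j,i] = S[i,j]). Assembling:

S = [[1.2, -1],
 [-1, 3.3667]]


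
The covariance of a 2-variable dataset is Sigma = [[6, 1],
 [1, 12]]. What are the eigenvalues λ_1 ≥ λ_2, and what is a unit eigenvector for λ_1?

Step 1 — characteristic polynomial of 2×2 Sigma:
  det(Sigma - λI) = λ² - trace · λ + det = 0.
  trace = 6 + 12 = 18, det = 6·12 - (1)² = 71.
Step 2 — discriminant:
  Δ = trace² - 4·det = 324 - 284 = 40.
Step 3 — eigenvalues:
  λ = (trace ± √Δ)/2 = (18 ± 6.3246)/2,
  λ_1 = 12.1623,  λ_2 = 5.8377.

Step 4 — unit eigenvector for λ_1: solve (Sigma - λ_1 I)v = 0. First row:
  (6 - 12.1623)·v_x + (1)·v_y = 0, i.e. (-6.1623)·v_x + (1)·v_y = 0,
  so v ∝ (b, λ_1 - a) = (1, 6.1623) = u.
  ||u|| = √((1)² + (6.1623)²) = √(38.9737) ≈ 6.2429,
  v_1 = u/||u|| ≈ (0.1602, 0.9871) (||v_1|| = 1).

λ_1 = 12.1623,  λ_2 = 5.8377;  v_1 ≈ (0.1602, 0.9871)


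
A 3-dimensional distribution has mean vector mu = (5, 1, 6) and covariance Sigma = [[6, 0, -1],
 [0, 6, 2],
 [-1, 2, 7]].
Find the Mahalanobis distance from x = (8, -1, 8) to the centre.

Step 1 — centre the observation: (x - mu) = (3, -2, 2).

Step 2 — invert Sigma (cofactor / det for 3×3, or solve directly):
  Sigma^{-1} = [[0.1712, -0.009, 0.027],
 [-0.009, 0.1847, -0.0541],
 [0.027, -0.0541, 0.1622]].

Step 3 — form the quadratic (x - mu)^T · Sigma^{-1} · (x - mu):
  Sigma^{-1} · (x - mu) = (0.5856, -0.5045, 0.5135).
  (x - mu)^T · [Sigma^{-1} · (x - mu)] = (3)·(0.5856) + (-2)·(-0.5045) + (2)·(0.5135) = 3.7928.

Step 4 — take square root: d = √(3.7928) ≈ 1.9475.

d(x, mu) = √(3.7928) ≈ 1.9475


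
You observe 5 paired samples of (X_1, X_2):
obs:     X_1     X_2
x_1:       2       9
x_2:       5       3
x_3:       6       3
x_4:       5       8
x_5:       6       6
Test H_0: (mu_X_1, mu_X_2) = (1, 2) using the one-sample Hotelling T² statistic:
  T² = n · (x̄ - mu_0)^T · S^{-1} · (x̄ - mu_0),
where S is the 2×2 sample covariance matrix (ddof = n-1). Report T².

Step 1 — sample mean vector:
  mean(X_1) = (2 + 5 + 6 + 5 + 6) / 5 = 24/5 = 4.8
  mean(X_2) = (9 + 3 + 3 + 8 + 6) / 5 = 29/5 = 5.8
  x̄ = (4.8, 5.8),  deviation x̄ - mu_0 = (4.8, 5.8) - (1, 2) = (3.8, 3.8).

Step 2 — sample covariance matrix, S[i,j] = (1/(n-1)) · Σ_k (x_{k,i} - mean_i) · (x_{k,j} - mean_j), divisor n-1 = 4:
  S[X_1,X_1] = ((-2.8)·(-2.8) + (0.2)·(0.2) + (1.2)·(1.2) + (0.2)·(0.2) + (1.2)·(1.2)) / 4 = 10.8/4 = 2.7
  S[X_1,X_2] = ((-2.8)·(3.2) + (0.2)·(-2.8) + (1.2)·(-2.8) + (0.2)·(2.2) + (1.2)·(0.2)) / 4 = -12.2/4 = -3.05
  S[X_2,X_2] = ((3.2)·(3.2) + (-2.8)·(-2.8) + (-2.8)·(-2.8) + (2.2)·(2.2) + (0.2)·(0.2)) / 4 = 30.8/4 = 7.7
  S = [[2.7, -3.05],
 [-3.05, 7.7]].

Step 3 — invert S. det(S) = 2.7·7.7 - (-3.05)² = 11.4875.
  S^{-1} = (1/det) · [[d, -b], [-b, a]] = [[0.6703, 0.2655],
 [0.2655, 0.235]].

Step 4 — quadratic form (x̄ - mu_0)^T · S^{-1} · (x̄ - mu_0):
  S^{-1} · (x̄ - mu_0) = (3.556, 1.9021),
  (x̄ - mu_0)^T · [...] = (3.8)·(3.556) + (3.8)·(1.9021) = 20.7408.

Step 5 — scale by n: T² = 5 · 20.7408 = 103.704.

T² ≈ 103.704


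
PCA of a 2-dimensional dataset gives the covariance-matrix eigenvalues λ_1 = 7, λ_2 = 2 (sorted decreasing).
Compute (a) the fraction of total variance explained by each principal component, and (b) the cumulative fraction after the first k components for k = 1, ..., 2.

Step 1 — total variance = trace(Sigma) = Σ λ_i = 7 + 2 = 9.

Step 2 — fraction explained by component i = λ_i / Σ λ:
  PC1: 7/9 = 0.7778
  PC2: 2/9 = 0.2222

Step 3 — cumulative fraction after k components = (λ_1 + ... + λ_k) / Σ λ:
  k = 1: 7/9 = 0.7778
  k = 2: (7 + 2)/9 = 9/9 = 1

Summary (fraction, with percent):

explained: PC1 0.7778 (77.78%), PC2 0.2222 (22.22%);  cumulative: 0.7778, 1


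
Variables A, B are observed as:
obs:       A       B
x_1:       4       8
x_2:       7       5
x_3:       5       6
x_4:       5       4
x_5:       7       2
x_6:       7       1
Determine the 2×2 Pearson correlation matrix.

Step 1 — column means:
  mean(A) = (4 + 7 + 5 + 5 + 7 + 7) / 6 = 35/6 = 5.8333
  mean(B) = (8 + 5 + 6 + 4 + 2 + 1) / 6 = 26/6 = 4.3333

Step 2 — sample variances and covariances s[i,j] = (1/(n-1)) · Σ_k (x_{k,i} - mean_i) · (x_{k,j} - mean_j), with n-1 = 5:
  s[A,A] = ((-1.8333)·(-1.8333) + (1.1667)·(1.1667) + (-0.8333)·(-0.8333) + (-0.8333)·(-0.8333) + (1.1667)·(1.1667) + (1.1667)·(1.1667)) / 5 = 8.8333/5 = 1.7667
  s[A,B] = ((-1.8333)·(3.6667) + (1.1667)·(0.6667) + (-0.8333)·(1.6667) + (-0.8333)·(-0.3333) + (1.1667)·(-2.3333) + (1.1667)·(-3.3333)) / 5 = -13.6667/5 = -2.7333
  s[B,B] = ((3.6667)·(3.6667) + (0.6667)·(0.6667) + (1.6667)·(1.6667) + (-0.3333)·(-0.3333) + (-2.3333)·(-2.3333) + (-3.3333)·(-3.3333)) / 5 = 33.3333/5 = 6.6667
  Sample standard deviations s_i = √(s[i,i]):
  s(A) = √(1.7667) = 1.3292
  s(B) = √(6.6667) = 2.582

Step 3 — r_{ij} = s_{ij} / (s_i · s_j):
  r[A,A] = 1 (diagonal).
  r[A,B] = -2.7333 / (1.3292 · 2.582) = -2.7333 / 3.4319 = -0.7965
  r[B,B] = 1 (diagonal).

R is symmetric with unit diagonal. Assembling:

R = [[1, -0.7965],
 [-0.7965, 1]]


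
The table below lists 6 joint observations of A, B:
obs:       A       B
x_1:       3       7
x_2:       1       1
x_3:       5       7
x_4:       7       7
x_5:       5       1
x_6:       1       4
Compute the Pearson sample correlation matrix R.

Step 1 — column means:
  mean(A) = (3 + 1 + 5 + 7 + 5 + 1) / 6 = 22/6 = 3.6667
  mean(B) = (7 + 1 + 7 + 7 + 1 + 4) / 6 = 27/6 = 4.5

Step 2 — sample variances and covariances s[i,j] = (1/(n-1)) · Σ_k (x_{k,i} - mean_i) · (x_{k,j} - mean_j), with n-1 = 5:
  s[A,A] = ((-0.6667)·(-0.6667) + (-2.6667)·(-2.6667) + (1.3333)·(1.3333) + (3.3333)·(3.3333) + (1.3333)·(1.3333) + (-2.6667)·(-2.6667)) / 5 = 29.3333/5 = 5.8667
  s[A,B] = ((-0.6667)·(2.5) + (-2.6667)·(-3.5) + (1.3333)·(2.5) + (3.3333)·(2.5) + (1.3333)·(-3.5) + (-2.6667)·(-0.5)) / 5 = 16/5 = 3.2
  s[B,B] = ((2.5)·(2.5) + (-3.5)·(-3.5) + (2.5)·(2.5) + (2.5)·(2.5) + (-3.5)·(-3.5) + (-0.5)·(-0.5)) / 5 = 43.5/5 = 8.7
  Sample standard deviations s_i = √(s[i,i]):
  s(A) = √(5.8667) = 2.4221
  s(B) = √(8.7) = 2.9496

Step 3 — r_{ij} = s_{ij} / (s_i · s_j):
  r[A,A] = 1 (diagonal).
  r[A,B] = 3.2 / (2.4221 · 2.9496) = 3.2 / 7.1442 = 0.4479
  r[B,B] = 1 (diagonal).

R is symmetric with unit diagonal. Assembling:

R = [[1, 0.4479],
 [0.4479, 1]]


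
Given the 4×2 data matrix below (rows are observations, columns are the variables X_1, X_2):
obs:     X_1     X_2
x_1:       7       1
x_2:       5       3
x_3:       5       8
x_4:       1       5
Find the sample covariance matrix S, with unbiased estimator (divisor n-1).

Step 1 — column means:
  mean(X_1) = (7 + 5 + 5 + 1) / 4 = 18/4 = 4.5
  mean(X_2) = (1 + 3 + 8 + 5) / 4 = 17/4 = 4.25

Step 2 — sample covariance S[i,j] = (1/(n-1)) · Σ_k (x_{k,i} - mean_i) · (x_{k,j} - mean_j), with n-1 = 3.
  S[X_1,X_1] = ((2.5)·(2.5) + (0.5)·(0.5) + (0.5)·(0.5) + (-3.5)·(-3.5)) / 3 = 19/3 = 6.3333
  S[X_1,X_2] = ((2.5)·(-3.25) + (0.5)·(-1.25) + (0.5)·(3.75) + (-3.5)·(0.75)) / 3 = -9.5/3 = -3.1667
  S[X_2,X_2] = ((-3.25)·(-3.25) + (-1.25)·(-1.25) + (3.75)·(3.75) + (0.75)·(0.75)) / 3 = 26.75/3 = 8.9167

S is symmetric (S[j,i] = S[i,j]). Assembling:

S = [[6.3333, -3.1667],
 [-3.1667, 8.9167]]


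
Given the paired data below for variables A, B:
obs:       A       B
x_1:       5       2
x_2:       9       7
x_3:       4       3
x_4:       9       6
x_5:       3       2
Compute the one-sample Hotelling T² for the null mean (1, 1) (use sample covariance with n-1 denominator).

Step 1 — sample mean vector:
  mean(A) = (5 + 9 + 4 + 9 + 3) / 5 = 30/5 = 6
  mean(B) = (2 + 7 + 3 + 6 + 2) / 5 = 20/5 = 4
  x̄ = (6, 4),  deviation x̄ - mu_0 = (6, 4) - (1, 1) = (5, 3).

Step 2 — sample covariance matrix, S[i,j] = (1/(n-1)) · Σ_k (x_{k,i} - mean_i) · (x_{k,j} - mean_j), divisor n-1 = 4:
  S[A,A] = ((-1)·(-1) + (3)·(3) + (-2)·(-2) + (3)·(3) + (-3)·(-3)) / 4 = 32/4 = 8
  S[A,B] = ((-1)·(-2) + (3)·(3) + (-2)·(-1) + (3)·(2) + (-3)·(-2)) / 4 = 25/4 = 6.25
  S[B,B] = ((-2)·(-2) + (3)·(3) + (-1)·(-1) + (2)·(2) + (-2)·(-2)) / 4 = 22/4 = 5.5
  S = [[8, 6.25],
 [6.25, 5.5]].

Step 3 — invert S. det(S) = 8·5.5 - (6.25)² = 4.9375.
  S^{-1} = (1/det) · [[d, -b], [-b, a]] = [[1.1139, -1.2658],
 [-1.2658, 1.6203]].

Step 4 — quadratic form (x̄ - mu_0)^T · S^{-1} · (x̄ - mu_0):
  S^{-1} · (x̄ - mu_0) = (1.7722, -1.4684),
  (x̄ - mu_0)^T · [...] = (5)·(1.7722) + (3)·(-1.4684) = 4.4557.

Step 5 — scale by n: T² = 5 · 4.4557 = 22.2785.

T² ≈ 22.2785


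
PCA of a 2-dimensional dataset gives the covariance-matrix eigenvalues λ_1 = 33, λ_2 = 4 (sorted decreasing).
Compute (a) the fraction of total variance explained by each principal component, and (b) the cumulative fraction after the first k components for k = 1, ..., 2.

Step 1 — total variance = trace(Sigma) = Σ λ_i = 33 + 4 = 37.

Step 2 — fraction explained by component i = λ_i / Σ λ:
  PC1: 33/37 = 0.8919
  PC2: 4/37 = 0.1081

Step 3 — cumulative fraction after k components = (λ_1 + ... + λ_k) / Σ λ:
  k = 1: 33/37 = 0.8919
  k = 2: (33 + 4)/37 = 37/37 = 1

Summary (fraction, with percent):

explained: PC1 0.8919 (89.19%), PC2 0.1081 (10.81%);  cumulative: 0.8919, 1


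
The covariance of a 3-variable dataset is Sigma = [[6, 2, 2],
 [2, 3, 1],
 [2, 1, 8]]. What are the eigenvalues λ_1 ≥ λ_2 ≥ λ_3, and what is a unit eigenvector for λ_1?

Step 1 — characteristic polynomial p(λ) = det(λI - Sigma) = λ³ - tr·λ² + c_1·λ - det, where tr = trace, c_1 = sum of the principal 2×2 minors, det = det(Sigma):
  tr = 6 + 3 + 8 = 17,
  c_1 = (6·3 - (2)²) + (6·8 - (2)²) + (3·8 - (1)²) = 14 + 44 + 23 = 81,
  det = 6·(3·8 - (1)²) - (2)·((2)·8 - (1)·(2)) + (2)·((2)·(1) - 3·(2)) = 6·(23) - (2)·(14) + (2)·(-4) = 102.
  So p(λ) = λ³ - 17λ² + 81λ - 102.
Step 2 — look for an integer root (rational root theorem: any rational root is an integer divisor of 102). Testing λ = 2:
  p(2) = 8 - 68 + 162 - 102 = 0  ✓
  Dividing out (λ - 2): p(λ) = (λ - 2)(λ² - 15λ + 51).
Step 3 — remaining eigenvalues from the quadratic λ² - 15λ + 51 = 0:
  Δ = 15² - 4·51 = 225 - 204 = 21,  λ = (15 ± √21)/2 = (15 ± 4.5826)/2 ≈ 9.7913 or 5.2087.
  Sorted: λ_1 = 9.7913,  λ_2 = 5.2087,  λ_3 = 2  (check: sum = 17 = tr ✓).

Step 4 — unit eigenvector for λ_1 ≈ 9.7913: v spans the null space of (Sigma - λ_1 I), whose rows are
  r_1 = (-3.7913, 2, 2),  r_2 = (2, -6.7913, 1),  r_3 = (2, 1, -1.7913).
  v is orthogonal to every row, so take v ∝ r_1 × r_2 = ((2)·(1) - (2)·(-6.7913), (2)·(2) - (-3.7913)·(1), (-3.7913)·(-6.7913) - (2)·(2)) ≈ (15.5826, 7.7913, 21.7477).
  Let u = (15.5826, 7.7913, 21.7477).
  ||u|| = √((15.5826)² + (7.7913)² + (21.7477)²) = √(776.4845) ≈ 27.8655,  v_1 = u/||u|| ≈ (0.5592, 0.2796, 0.7805) (||v_1|| = 1).

λ_1 = 9.7913,  λ_2 = 5.2087,  λ_3 = 2;  v_1 ≈ (0.5592, 0.2796, 0.7805)


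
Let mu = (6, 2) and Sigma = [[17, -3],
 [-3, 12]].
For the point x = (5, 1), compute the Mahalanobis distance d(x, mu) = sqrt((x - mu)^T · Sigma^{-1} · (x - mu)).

Step 1 — centre the observation: (x - mu) = (-1, -1).

Step 2 — invert Sigma. det(Sigma) = 17·12 - (-3)² = 195.
  Sigma^{-1} = (1/det) · [[d, -b], [-b, a]] = [[0.0615, 0.0154],
 [0.0154, 0.0872]].

Step 3 — form the quadratic (x - mu)^T · Sigma^{-1} · (x - mu):
  Sigma^{-1} · (x - mu) = (-0.0769, -0.1026).
  (x - mu)^T · [Sigma^{-1} · (x - mu)] = (-1)·(-0.0769) + (-1)·(-0.1026) = 0.1795.

Step 4 — take square root: d = √(0.1795) ≈ 0.4237.

d(x, mu) = √(0.1795) ≈ 0.4237


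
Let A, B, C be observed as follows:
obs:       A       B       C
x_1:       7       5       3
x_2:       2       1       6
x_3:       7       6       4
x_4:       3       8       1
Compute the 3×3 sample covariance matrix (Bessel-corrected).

Step 1 — column means:
  mean(A) = (7 + 2 + 7 + 3) / 4 = 19/4 = 4.75
  mean(B) = (5 + 1 + 6 + 8) / 4 = 20/4 = 5
  mean(C) = (3 + 6 + 4 + 1) / 4 = 14/4 = 3.5

Step 2 — sample covariance S[i,j] = (1/(n-1)) · Σ_k (x_{k,i} - mean_i) · (x_{k,j} - mean_j), with n-1 = 3.
  S[A,A] = ((2.25)·(2.25) + (-2.75)·(-2.75) + (2.25)·(2.25) + (-1.75)·(-1.75)) / 3 = 20.75/3 = 6.9167
  S[A,B] = ((2.25)·(0) + (-2.75)·(-4) + (2.25)·(1) + (-1.75)·(3)) / 3 = 8/3 = 2.6667
  S[A,C] = ((2.25)·(-0.5) + (-2.75)·(2.5) + (2.25)·(0.5) + (-1.75)·(-2.5)) / 3 = -2.5/3 = -0.8333
  S[B,B] = ((0)·(0) + (-4)·(-4) + (1)·(1) + (3)·(3)) / 3 = 26/3 = 8.6667
  S[B,C] = ((0)·(-0.5) + (-4)·(2.5) + (1)·(0.5) + (3)·(-2.5)) / 3 = -17/3 = -5.6667
  S[C,C] = ((-0.5)·(-0.5) + (2.5)·(2.5) + (0.5)·(0.5) + (-2.5)·(-2.5)) / 3 = 13/3 = 4.3333

S is symmetric (S[j,i] = S[i,j]). Assembling:

S = [[6.9167, 2.6667, -0.8333],
 [2.6667, 8.6667, -5.6667],
 [-0.8333, -5.6667, 4.3333]]


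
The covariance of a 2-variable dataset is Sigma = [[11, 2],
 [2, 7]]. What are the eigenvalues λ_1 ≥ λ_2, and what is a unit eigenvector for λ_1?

Step 1 — characteristic polynomial of 2×2 Sigma:
  det(Sigma - λI) = λ² - trace · λ + det = 0.
  trace = 11 + 7 = 18, det = 11·7 - (2)² = 73.
Step 2 — discriminant:
  Δ = trace² - 4·det = 324 - 292 = 32.
Step 3 — eigenvalues:
  λ = (trace ± √Δ)/2 = (18 ± 5.6569)/2,
  λ_1 = 11.8284,  λ_2 = 6.1716.

Step 4 — unit eigenvector for λ_1: solve (Sigma - λ_1 I)v = 0. First row:
  (11 - 11.8284)·v_x + (2)·v_y = 0, i.e. (-0.8284)·v_x + (2)·v_y = 0,
  so v ∝ (b, λ_1 - a) = (2, 0.8284) = u.
  ||u|| = √((2)² + (0.8284)²) = √(4.6863) ≈ 2.1648,
  v_1 = u/||u|| ≈ (0.9239, 0.3827) (||v_1|| = 1).

λ_1 = 11.8284,  λ_2 = 6.1716;  v_1 ≈ (0.9239, 0.3827)


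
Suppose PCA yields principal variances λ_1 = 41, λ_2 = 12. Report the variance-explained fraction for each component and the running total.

Step 1 — total variance = trace(Sigma) = Σ λ_i = 41 + 12 = 53.

Step 2 — fraction explained by component i = λ_i / Σ λ:
  PC1: 41/53 = 0.7736
  PC2: 12/53 = 0.2264

Step 3 — cumulative fraction after k components = (λ_1 + ... + λ_k) / Σ λ:
  k = 1: 41/53 = 0.7736
  k = 2: (41 + 12)/53 = 53/53 = 1

Summary (fraction, with percent):

explained: PC1 0.7736 (77.36%), PC2 0.2264 (22.64%);  cumulative: 0.7736, 1


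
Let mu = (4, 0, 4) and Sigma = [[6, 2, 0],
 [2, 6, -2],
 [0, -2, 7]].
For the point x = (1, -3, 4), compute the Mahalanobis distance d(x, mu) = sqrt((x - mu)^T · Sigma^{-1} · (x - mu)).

Step 1 — centre the observation: (x - mu) = (-3, -3, 0).

Step 2 — invert Sigma (cofactor / det for 3×3, or solve directly):
  Sigma^{-1} = [[0.19, -0.07, -0.02],
 [-0.07, 0.21, 0.06],
 [-0.02, 0.06, 0.16]].

Step 3 — form the quadratic (x - mu)^T · Sigma^{-1} · (x - mu):
  Sigma^{-1} · (x - mu) = (-0.36, -0.42, -0.12).
  (x - mu)^T · [Sigma^{-1} · (x - mu)] = (-3)·(-0.36) + (-3)·(-0.42) + (0)·(-0.12) = 2.34.

Step 4 — take square root: d = √(2.34) ≈ 1.5297.

d(x, mu) = √(2.34) ≈ 1.5297


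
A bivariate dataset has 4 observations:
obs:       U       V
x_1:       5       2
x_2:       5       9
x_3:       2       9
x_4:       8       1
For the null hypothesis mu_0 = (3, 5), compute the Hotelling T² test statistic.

Step 1 — sample mean vector:
  mean(U) = (5 + 5 + 2 + 8) / 4 = 20/4 = 5
  mean(V) = (2 + 9 + 9 + 1) / 4 = 21/4 = 5.25
  x̄ = (5, 5.25),  deviation x̄ - mu_0 = (5, 5.25) - (3, 5) = (2, 0.25).

Step 2 — sample covariance matrix, S[i,j] = (1/(n-1)) · Σ_k (x_{k,i} - mean_i) · (x_{k,j} - mean_j), divisor n-1 = 3:
  S[U,U] = ((0)·(0) + (0)·(0) + (-3)·(-3) + (3)·(3)) / 3 = 18/3 = 6
  S[U,V] = ((0)·(-3.25) + (0)·(3.75) + (-3)·(3.75) + (3)·(-4.25)) / 3 = -24/3 = -8
  S[V,V] = ((-3.25)·(-3.25) + (3.75)·(3.75) + (3.75)·(3.75) + (-4.25)·(-4.25)) / 3 = 56.75/3 = 18.9167
  S = [[6, -8],
 [-8, 18.9167]].

Step 3 — invert S. det(S) = 6·18.9167 - (-8)² = 49.5.
  S^{-1} = (1/det) · [[d, -b], [-b, a]] = [[0.3822, 0.1616],
 [0.1616, 0.1212]].

Step 4 — quadratic form (x̄ - mu_0)^T · S^{-1} · (x̄ - mu_0):
  S^{-1} · (x̄ - mu_0) = (0.8047, 0.3535),
  (x̄ - mu_0)^T · [...] = (2)·(0.8047) + (0.25)·(0.3535) = 1.6978.

Step 5 — scale by n: T² = 4 · 1.6978 = 6.7912.

T² ≈ 6.7912


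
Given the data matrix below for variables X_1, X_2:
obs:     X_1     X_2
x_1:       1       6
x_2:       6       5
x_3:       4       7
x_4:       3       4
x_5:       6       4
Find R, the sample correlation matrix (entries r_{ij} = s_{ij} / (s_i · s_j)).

Step 1 — column means:
  mean(X_1) = (1 + 6 + 4 + 3 + 6) / 5 = 20/5 = 4
  mean(X_2) = (6 + 5 + 7 + 4 + 4) / 5 = 26/5 = 5.2

Step 2 — sample variances and covariances s[i,j] = (1/(n-1)) · Σ_k (x_{k,i} - mean_i) · (x_{k,j} - mean_j), with n-1 = 4:
  s[X_1,X_1] = ((-3)·(-3) + (2)·(2) + (0)·(0) + (-1)·(-1) + (2)·(2)) / 4 = 18/4 = 4.5
  s[X_1,X_2] = ((-3)·(0.8) + (2)·(-0.2) + (0)·(1.8) + (-1)·(-1.2) + (2)·(-1.2)) / 4 = -4/4 = -1
  s[X_2,X_2] = ((0.8)·(0.8) + (-0.2)·(-0.2) + (1.8)·(1.8) + (-1.2)·(-1.2) + (-1.2)·(-1.2)) / 4 = 6.8/4 = 1.7
  Sample standard deviations s_i = √(s[i,i]):
  s(X_1) = √(4.5) = 2.1213
  s(X_2) = √(1.7) = 1.3038

Step 3 — r_{ij} = s_{ij} / (s_i · s_j):
  r[X_1,X_1] = 1 (diagonal).
  r[X_1,X_2] = -1 / (2.1213 · 1.3038) = -1 / 2.7659 = -0.3616
  r[X_2,X_2] = 1 (diagonal).

R is symmetric with unit diagonal. Assembling:

R = [[1, -0.3616],
 [-0.3616, 1]]


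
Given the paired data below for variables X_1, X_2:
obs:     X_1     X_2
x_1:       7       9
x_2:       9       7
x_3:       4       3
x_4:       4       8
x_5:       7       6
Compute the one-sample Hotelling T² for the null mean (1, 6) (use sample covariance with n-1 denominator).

Step 1 — sample mean vector:
  mean(X_1) = (7 + 9 + 4 + 4 + 7) / 5 = 31/5 = 6.2
  mean(X_2) = (9 + 7 + 3 + 8 + 6) / 5 = 33/5 = 6.6
  x̄ = (6.2, 6.6),  deviation x̄ - mu_0 = (6.2, 6.6) - (1, 6) = (5.2, 0.6).

Step 2 — sample covariance matrix, S[i,j] = (1/(n-1)) · Σ_k (x_{k,i} - mean_i) · (x_{k,j} - mean_j), divisor n-1 = 4:
  S[X_1,X_1] = ((0.8)·(0.8) + (2.8)·(2.8) + (-2.2)·(-2.2) + (-2.2)·(-2.2) + (0.8)·(0.8)) / 4 = 18.8/4 = 4.7
  S[X_1,X_2] = ((0.8)·(2.4) + (2.8)·(0.4) + (-2.2)·(-3.6) + (-2.2)·(1.4) + (0.8)·(-0.6)) / 4 = 7.4/4 = 1.85
  S[X_2,X_2] = ((2.4)·(2.4) + (0.4)·(0.4) + (-3.6)·(-3.6) + (1.4)·(1.4) + (-0.6)·(-0.6)) / 4 = 21.2/4 = 5.3
  S = [[4.7, 1.85],
 [1.85, 5.3]].

Step 3 — invert S. det(S) = 4.7·5.3 - (1.85)² = 21.4875.
  S^{-1} = (1/det) · [[d, -b], [-b, a]] = [[0.2467, -0.0861],
 [-0.0861, 0.2187]].

Step 4 — quadratic form (x̄ - mu_0)^T · S^{-1} · (x̄ - mu_0):
  S^{-1} · (x̄ - mu_0) = (1.2309, -0.3165),
  (x̄ - mu_0)^T · [...] = (5.2)·(1.2309) + (0.6)·(-0.3165) = 6.2111.

Step 5 — scale by n: T² = 5 · 6.2111 = 31.0553.

T² ≈ 31.0553


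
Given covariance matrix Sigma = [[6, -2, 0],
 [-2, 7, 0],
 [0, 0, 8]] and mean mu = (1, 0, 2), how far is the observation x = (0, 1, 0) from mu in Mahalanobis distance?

Step 1 — centre the observation: (x - mu) = (-1, 1, -2).

Step 2 — invert Sigma (cofactor / det for 3×3, or solve directly):
  Sigma^{-1} = [[0.1842, 0.0526, 0],
 [0.0526, 0.1579, 0],
 [0, 0, 0.125]].

Step 3 — form the quadratic (x - mu)^T · Sigma^{-1} · (x - mu):
  Sigma^{-1} · (x - mu) = (-0.1316, 0.1053, -0.25).
  (x - mu)^T · [Sigma^{-1} · (x - mu)] = (-1)·(-0.1316) + (1)·(0.1053) + (-2)·(-0.25) = 0.7368.

Step 4 — take square root: d = √(0.7368) ≈ 0.8584.

d(x, mu) = √(0.7368) ≈ 0.8584


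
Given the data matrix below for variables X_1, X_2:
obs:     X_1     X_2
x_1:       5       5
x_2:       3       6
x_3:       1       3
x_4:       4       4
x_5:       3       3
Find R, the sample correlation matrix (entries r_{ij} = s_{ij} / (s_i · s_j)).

Step 1 — column means:
  mean(X_1) = (5 + 3 + 1 + 4 + 3) / 5 = 16/5 = 3.2
  mean(X_2) = (5 + 6 + 3 + 4 + 3) / 5 = 21/5 = 4.2

Step 2 — sample variances and covariances s[i,j] = (1/(n-1)) · Σ_k (x_{k,i} - mean_i) · (x_{k,j} - mean_j), with n-1 = 4:
  s[X_1,X_1] = ((1.8)·(1.8) + (-0.2)·(-0.2) + (-2.2)·(-2.2) + (0.8)·(0.8) + (-0.2)·(-0.2)) / 4 = 8.8/4 = 2.2
  s[X_1,X_2] = ((1.8)·(0.8) + (-0.2)·(1.8) + (-2.2)·(-1.2) + (0.8)·(-0.2) + (-0.2)·(-1.2)) / 4 = 3.8/4 = 0.95
  s[X_2,X_2] = ((0.8)·(0.8) + (1.8)·(1.8) + (-1.2)·(-1.2) + (-0.2)·(-0.2) + (-1.2)·(-1.2)) / 4 = 6.8/4 = 1.7
  Sample standard deviations s_i = √(s[i,i]):
  s(X_1) = √(2.2) = 1.4832
  s(X_2) = √(1.7) = 1.3038

Step 3 — r_{ij} = s_{ij} / (s_i · s_j):
  r[X_1,X_1] = 1 (diagonal).
  r[X_1,X_2] = 0.95 / (1.4832 · 1.3038) = 0.95 / 1.9339 = 0.4912
  r[X_2,X_2] = 1 (diagonal).

R is symmetric with unit diagonal. Assembling:

R = [[1, 0.4912],
 [0.4912, 1]]
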